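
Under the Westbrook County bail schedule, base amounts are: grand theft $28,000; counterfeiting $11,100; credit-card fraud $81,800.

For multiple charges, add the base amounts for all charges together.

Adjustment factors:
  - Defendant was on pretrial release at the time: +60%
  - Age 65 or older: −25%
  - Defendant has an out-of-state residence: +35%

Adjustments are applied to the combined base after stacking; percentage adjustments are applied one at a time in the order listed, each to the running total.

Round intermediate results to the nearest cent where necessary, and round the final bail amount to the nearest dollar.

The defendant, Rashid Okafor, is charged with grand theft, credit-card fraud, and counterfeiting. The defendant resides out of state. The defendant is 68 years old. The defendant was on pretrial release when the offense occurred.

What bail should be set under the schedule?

Base amounts from the schedule: grand theft $28,000; credit-card fraud $81,800; counterfeiting $11,100.
Stacking rule: sum of all bases. $28,000 + $81,800 + $11,100 = $120,900.
Defendant was on pretrial release at the time (+60%): $120,900 × 1.6 = $193,440.
Age 65 or older (−25%): $193,440 × 0.75 = $145,080.
Defendant has an out-of-state residence (+35%): $145,080 × 1.35 = $195,858.

$195,858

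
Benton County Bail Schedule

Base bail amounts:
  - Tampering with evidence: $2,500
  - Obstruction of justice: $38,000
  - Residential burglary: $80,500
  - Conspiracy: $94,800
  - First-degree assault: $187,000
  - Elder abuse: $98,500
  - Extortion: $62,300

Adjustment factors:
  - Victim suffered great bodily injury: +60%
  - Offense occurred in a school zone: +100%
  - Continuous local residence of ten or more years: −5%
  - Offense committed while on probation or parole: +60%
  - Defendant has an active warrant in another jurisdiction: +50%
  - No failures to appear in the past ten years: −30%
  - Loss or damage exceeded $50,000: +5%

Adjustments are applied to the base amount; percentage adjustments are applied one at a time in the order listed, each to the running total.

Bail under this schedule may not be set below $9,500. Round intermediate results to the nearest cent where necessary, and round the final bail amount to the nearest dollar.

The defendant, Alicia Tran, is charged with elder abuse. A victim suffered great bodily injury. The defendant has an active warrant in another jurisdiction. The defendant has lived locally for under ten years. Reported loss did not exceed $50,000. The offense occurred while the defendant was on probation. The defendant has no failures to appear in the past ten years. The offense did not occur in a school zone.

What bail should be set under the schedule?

$264,768

Base amounts from the schedule: elder abuse $98,500.
Single charge. Combined base = $98,500.
Victim suffered great bodily injury (+60%): $98,500 × 1.6 = $157,600.
Offense committed while on probation or parole (+60%): $157,600 × 1.6 = $252,160.
Defendant has an active warrant in another jurisdiction (+50%): $252,160 × 1.5 = $378,240.
No failures to appear in the past ten years (−30%): $378,240 × 0.7 = $264,768.
$264,768 is at or above the $9,500 minimum.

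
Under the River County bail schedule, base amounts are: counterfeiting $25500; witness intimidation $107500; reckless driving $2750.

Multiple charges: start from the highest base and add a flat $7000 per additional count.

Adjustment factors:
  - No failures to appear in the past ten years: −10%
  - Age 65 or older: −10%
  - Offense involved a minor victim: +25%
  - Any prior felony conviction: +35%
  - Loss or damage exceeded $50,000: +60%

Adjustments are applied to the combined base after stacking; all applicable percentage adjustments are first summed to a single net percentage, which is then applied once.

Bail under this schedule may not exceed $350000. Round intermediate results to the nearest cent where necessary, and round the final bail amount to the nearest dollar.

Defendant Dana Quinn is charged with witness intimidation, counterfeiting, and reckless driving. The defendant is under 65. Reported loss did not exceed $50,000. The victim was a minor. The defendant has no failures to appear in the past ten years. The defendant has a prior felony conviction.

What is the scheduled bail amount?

$182250

Base amounts from the schedule: witness intimidation $107500; counterfeiting $25500; reckless driving $2750.
Stacking rule: highest base plus $7000 per additional charge. Highest is witness intimidation at $107500; 2 additional charges → +$14000. Combined base = $121500.
Net percentage adjustment: −10% +25% +35% = +50%. $121500 × 1.5 = $182250.
$182250 is within the $350000 maximum.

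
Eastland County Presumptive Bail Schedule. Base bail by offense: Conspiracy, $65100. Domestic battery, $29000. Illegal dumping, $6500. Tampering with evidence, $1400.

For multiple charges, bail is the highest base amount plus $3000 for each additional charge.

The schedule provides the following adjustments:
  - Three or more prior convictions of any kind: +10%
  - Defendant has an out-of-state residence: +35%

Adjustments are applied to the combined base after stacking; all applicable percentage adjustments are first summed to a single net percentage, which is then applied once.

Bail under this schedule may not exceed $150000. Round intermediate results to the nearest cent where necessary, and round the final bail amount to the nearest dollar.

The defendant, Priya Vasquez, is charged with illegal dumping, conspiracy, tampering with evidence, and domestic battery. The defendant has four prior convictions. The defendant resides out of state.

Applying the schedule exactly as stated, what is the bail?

Base amounts from the schedule: illegal dumping $6500; conspiracy $65100; tampering with evidence $1400; domestic battery $29000.
Stacking rule: highest base plus $3000 per additional charge. Highest is conspiracy at $65100; 3 additional charges → +$9000. Combined base = $74100.
Net percentage adjustment: +10% +35% = +45%. $74100 × 1.45 = $107445.
$107445 is within the $150000 maximum.

$107445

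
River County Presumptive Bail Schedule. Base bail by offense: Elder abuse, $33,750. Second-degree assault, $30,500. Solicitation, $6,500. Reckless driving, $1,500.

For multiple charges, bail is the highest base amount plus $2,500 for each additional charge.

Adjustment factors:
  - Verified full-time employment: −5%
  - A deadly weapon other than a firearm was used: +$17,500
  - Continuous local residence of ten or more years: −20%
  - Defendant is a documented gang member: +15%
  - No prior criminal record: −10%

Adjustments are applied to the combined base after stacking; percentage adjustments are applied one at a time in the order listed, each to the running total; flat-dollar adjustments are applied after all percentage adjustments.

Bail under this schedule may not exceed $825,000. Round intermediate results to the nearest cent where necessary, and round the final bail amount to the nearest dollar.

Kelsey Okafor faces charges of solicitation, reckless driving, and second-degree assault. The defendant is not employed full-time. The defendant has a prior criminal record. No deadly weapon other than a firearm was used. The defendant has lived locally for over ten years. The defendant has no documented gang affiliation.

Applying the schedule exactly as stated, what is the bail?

Base amounts from the schedule: solicitation $6,500; reckless driving $1,500; second-degree assault $30,500.
Stacking rule: highest base plus $2,500 per additional charge. Highest is second-degree assault at $30,500; 2 additional charges → +$5,000. Combined base = $35,500.
Continuous local residence of ten or more years (−20%): $35,500 × 0.8 = $28,400.
$28,400 is within the $825,000 maximum.

$28,400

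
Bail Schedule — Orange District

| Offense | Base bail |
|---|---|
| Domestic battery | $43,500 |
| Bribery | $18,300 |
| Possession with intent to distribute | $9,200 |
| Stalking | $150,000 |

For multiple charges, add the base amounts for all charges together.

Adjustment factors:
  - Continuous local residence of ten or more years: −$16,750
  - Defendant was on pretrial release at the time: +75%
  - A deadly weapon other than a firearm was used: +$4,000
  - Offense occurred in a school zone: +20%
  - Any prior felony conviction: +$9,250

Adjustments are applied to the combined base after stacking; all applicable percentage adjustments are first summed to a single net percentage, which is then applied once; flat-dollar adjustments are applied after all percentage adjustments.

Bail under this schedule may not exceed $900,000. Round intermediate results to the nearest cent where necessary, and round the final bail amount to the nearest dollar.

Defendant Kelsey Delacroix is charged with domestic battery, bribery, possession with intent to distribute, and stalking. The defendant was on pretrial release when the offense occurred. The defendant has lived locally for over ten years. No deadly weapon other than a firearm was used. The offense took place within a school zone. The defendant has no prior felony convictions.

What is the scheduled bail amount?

$414,200

Base amounts from the schedule: domestic battery $43,500; bribery $18,300; possession with intent to distribute $9,200; stalking $150,000.
Stacking rule: sum of all bases. $43,500 + $18,300 + $9,200 + $150,000 = $221,000.
Net percentage adjustment: +75% +20% = +95%. $221,000 × 1.95 = $430,950.
Continuous local residence of ten or more years (−$16,750 flat): $430,950 − $16,750 = $414,200.
$414,200 is within the $900,000 maximum.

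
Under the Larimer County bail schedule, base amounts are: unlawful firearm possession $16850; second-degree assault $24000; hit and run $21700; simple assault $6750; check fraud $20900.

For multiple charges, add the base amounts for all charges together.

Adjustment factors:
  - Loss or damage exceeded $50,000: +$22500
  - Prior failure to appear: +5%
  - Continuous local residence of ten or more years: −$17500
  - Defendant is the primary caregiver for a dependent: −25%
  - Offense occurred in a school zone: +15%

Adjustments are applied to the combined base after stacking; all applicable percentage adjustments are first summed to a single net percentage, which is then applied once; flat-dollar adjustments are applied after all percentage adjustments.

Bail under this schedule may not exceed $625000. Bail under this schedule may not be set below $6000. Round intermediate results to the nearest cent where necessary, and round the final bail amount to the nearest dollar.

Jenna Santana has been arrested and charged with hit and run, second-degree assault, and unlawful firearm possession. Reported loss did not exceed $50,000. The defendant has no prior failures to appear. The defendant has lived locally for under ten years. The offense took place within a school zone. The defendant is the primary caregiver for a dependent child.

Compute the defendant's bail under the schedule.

$56295

Base amounts from the schedule: hit and run $21700; second-degree assault $24000; unlawful firearm possession $16850.
Stacking rule: sum of all bases. $21700 + $24000 + $16850 = $62550.
Net percentage adjustment: −25% +15% = −10%. $62550 × 0.9 = $56295.
$56295 is within the $625000 maximum.
$56295 is at or above the $6000 minimum.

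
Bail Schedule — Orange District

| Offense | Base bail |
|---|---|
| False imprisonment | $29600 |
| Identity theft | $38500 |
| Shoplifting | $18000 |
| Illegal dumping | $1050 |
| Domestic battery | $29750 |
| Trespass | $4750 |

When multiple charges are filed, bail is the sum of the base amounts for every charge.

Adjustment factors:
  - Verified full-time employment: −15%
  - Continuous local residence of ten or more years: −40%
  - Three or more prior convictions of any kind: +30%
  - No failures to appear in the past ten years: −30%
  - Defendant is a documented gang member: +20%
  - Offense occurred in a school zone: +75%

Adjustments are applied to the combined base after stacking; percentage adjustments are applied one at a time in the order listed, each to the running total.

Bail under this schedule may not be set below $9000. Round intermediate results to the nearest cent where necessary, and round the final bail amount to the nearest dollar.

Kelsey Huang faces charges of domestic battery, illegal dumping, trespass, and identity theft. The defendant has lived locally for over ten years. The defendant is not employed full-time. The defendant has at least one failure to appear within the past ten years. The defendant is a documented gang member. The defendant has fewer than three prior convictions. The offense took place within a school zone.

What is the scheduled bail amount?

$93303

Base amounts from the schedule: domestic battery $29750; illegal dumping $1050; trespass $4750; identity theft $38500.
Stacking rule: sum of all bases. $29750 + $1050 + $4750 + $38500 = $74050.
Continuous local residence of ten or more years (−40%): $74050 × 0.6 = $44430.
Defendant is a documented gang member (+20%): $44430 × 1.2 = $53316.
Offense occurred in a school zone (+75%): $53316 × 1.75 = $93303.
$93303 is at or above the $9000 minimum.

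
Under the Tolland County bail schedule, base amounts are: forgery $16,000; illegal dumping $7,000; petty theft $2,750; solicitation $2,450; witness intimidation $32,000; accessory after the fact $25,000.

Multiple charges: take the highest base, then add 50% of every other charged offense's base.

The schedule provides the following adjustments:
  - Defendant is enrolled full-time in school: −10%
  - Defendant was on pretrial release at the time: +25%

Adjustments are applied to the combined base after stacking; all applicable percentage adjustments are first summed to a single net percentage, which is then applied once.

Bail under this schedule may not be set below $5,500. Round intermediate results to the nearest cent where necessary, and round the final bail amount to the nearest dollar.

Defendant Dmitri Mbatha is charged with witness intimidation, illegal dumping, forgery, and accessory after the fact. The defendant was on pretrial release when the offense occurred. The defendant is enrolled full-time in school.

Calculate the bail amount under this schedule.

Base amounts from the schedule: witness intimidation $32,000; illegal dumping $7,000; forgery $16,000; accessory after the fact $25,000.
Stacking rule: highest base plus 50% of each additional charge. Highest is witness intimidation at $32,000. Additional: $7,000 × 50% = $3,500; $16,000 × 50% = $8,000; $25,000 × 50% = $12,500. Combined base = $32,000 + $24,000 = $56,000.
Net percentage adjustment: −10% +25% = +15%. $56,000 × 1.15 = $64,400.
$64,400 is at or above the $5,500 minimum.

$64,400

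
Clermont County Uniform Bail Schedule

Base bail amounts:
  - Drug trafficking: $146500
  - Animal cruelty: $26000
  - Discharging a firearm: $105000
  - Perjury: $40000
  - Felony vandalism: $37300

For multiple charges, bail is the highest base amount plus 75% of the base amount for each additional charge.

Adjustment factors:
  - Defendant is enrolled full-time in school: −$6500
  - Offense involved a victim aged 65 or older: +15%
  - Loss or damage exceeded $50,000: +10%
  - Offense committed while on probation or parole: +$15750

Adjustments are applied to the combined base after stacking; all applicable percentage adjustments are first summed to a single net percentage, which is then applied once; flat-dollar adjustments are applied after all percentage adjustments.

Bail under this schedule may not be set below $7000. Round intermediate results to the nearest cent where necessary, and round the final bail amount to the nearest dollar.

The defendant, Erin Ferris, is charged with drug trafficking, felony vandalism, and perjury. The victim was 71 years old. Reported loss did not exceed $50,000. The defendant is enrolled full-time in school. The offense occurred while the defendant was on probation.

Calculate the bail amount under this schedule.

$244396

Base amounts from the schedule: drug trafficking $146500; felony vandalism $37300; perjury $40000.
Stacking rule: highest base plus 75% of each additional charge. Highest is drug trafficking at $146500. Additional: $37300 × 75% = $27975; $40000 × 75% = $30000. Combined base = $146500 + $57975 = $204475.
Offense involved a victim aged 65 or older (+15%): $204475 × 1.15 = $235146.25.
Defendant is enrolled full-time in school (−$6500 flat): $235146.25 − $6500 = $228646.25.
Offense committed while on probation or parole (+$15750 flat): $228646.25 + $15750 = $244396.25.
$244396.25 is at or above the $7000 minimum.
Rounded to the nearest dollar: $244396.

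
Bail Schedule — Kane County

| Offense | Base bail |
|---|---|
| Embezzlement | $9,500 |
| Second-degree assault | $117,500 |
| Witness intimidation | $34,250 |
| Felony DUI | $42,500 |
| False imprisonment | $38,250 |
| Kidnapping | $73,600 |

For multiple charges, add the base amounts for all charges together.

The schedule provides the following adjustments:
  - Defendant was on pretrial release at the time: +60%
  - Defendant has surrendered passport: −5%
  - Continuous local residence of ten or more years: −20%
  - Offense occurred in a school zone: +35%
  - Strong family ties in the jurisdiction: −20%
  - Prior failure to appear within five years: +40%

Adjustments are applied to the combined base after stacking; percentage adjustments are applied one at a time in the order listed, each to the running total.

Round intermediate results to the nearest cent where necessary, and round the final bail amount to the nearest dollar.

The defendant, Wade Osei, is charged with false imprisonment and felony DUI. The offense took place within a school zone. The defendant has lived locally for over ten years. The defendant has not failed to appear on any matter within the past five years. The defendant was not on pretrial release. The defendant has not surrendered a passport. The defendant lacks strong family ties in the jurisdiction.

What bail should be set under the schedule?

$87,210

Base amounts from the schedule: false imprisonment $38,250; felony DUI $42,500.
Stacking rule: sum of all bases. $38,250 + $42,500 = $80,750.
Continuous local residence of ten or more years (−20%): $80,750 × 0.8 = $64,600.
Offense occurred in a school zone (+35%): $64,600 × 1.35 = $87,210.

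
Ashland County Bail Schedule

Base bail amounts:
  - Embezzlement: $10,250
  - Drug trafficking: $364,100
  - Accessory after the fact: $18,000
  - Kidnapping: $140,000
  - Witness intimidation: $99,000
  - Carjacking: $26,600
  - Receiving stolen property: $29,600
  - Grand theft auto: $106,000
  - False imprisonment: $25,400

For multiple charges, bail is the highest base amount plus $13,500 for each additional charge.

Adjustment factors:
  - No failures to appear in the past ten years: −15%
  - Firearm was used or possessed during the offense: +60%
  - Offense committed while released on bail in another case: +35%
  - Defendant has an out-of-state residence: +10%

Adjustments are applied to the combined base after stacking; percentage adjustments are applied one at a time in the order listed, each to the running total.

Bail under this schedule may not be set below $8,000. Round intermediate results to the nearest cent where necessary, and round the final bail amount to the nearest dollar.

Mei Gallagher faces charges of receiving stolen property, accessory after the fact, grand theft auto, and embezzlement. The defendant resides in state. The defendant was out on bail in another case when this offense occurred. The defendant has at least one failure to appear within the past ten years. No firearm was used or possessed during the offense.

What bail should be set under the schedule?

Base amounts from the schedule: receiving stolen property $29,600; accessory after the fact $18,000; grand theft auto $106,000; embezzlement $10,250.
Stacking rule: highest base plus $13,500 per additional charge. Highest is grand theft auto at $106,000; 3 additional charges → +$40,500. Combined base = $146,500.
Offense committed while released on bail in another case (+35%): $146,500 × 1.35 = $197,775.
$197,775 is at or above the $8,000 minimum.

$197,775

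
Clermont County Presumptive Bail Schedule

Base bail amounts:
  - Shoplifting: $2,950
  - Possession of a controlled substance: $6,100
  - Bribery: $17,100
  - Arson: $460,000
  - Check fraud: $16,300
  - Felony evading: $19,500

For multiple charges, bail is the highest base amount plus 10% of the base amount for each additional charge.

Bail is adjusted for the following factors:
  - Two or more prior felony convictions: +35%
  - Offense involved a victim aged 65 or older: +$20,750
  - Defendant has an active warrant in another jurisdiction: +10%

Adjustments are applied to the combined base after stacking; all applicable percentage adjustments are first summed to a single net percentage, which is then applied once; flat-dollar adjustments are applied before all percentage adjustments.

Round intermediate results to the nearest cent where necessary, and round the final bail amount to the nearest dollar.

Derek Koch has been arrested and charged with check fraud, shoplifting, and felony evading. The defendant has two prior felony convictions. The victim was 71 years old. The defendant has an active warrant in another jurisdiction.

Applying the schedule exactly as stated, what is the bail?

Base amounts from the schedule: check fraud $16,300; shoplifting $2,950; felony evading $19,500.
Stacking rule: highest base plus 10% of each additional charge. Highest is felony evading at $19,500. Additional: $16,300 × 10% = $1,630; $2,950 × 10% = $295. Combined base = $19,500 + $1,925 = $21,425.
Offense involved a victim aged 65 or older (+$20,750 flat): $21,425 + $20,750 = $42,175.
Net percentage adjustment: +35% +10% = +45%. $42,175 × 1.45 = $61,153.75.
Rounded to the nearest dollar: $61,154.

$61,154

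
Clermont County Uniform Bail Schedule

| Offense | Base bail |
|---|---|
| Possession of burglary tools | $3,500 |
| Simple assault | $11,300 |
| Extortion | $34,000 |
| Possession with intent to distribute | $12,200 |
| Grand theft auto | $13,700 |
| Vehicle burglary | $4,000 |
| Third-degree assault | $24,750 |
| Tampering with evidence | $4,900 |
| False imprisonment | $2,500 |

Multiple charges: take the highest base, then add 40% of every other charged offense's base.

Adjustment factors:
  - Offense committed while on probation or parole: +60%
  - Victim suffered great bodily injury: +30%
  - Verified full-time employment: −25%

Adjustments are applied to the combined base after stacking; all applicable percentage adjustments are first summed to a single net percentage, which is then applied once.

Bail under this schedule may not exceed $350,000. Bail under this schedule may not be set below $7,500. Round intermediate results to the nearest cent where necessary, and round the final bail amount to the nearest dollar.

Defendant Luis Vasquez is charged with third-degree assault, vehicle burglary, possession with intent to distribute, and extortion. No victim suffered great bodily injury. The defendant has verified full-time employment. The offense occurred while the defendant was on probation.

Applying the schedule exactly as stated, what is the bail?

Base amounts from the schedule: third-degree assault $24,750; vehicle burglary $4,000; possession with intent to distribute $12,200; extortion $34,000.
Stacking rule: highest base plus 40% of each additional charge. Highest is extortion at $34,000. Additional: $24,750 × 40% = $9,900; $4,000 × 40% = $1,600; $12,200 × 40% = $4,880. Combined base = $34,000 + $16,380 = $50,380.
Net percentage adjustment: +60% −25% = +35%. $50,380 × 1.35 = $68,013.
$68,013 is within the $350,000 maximum.
$68,013 is at or above the $7,500 minimum.

$68,013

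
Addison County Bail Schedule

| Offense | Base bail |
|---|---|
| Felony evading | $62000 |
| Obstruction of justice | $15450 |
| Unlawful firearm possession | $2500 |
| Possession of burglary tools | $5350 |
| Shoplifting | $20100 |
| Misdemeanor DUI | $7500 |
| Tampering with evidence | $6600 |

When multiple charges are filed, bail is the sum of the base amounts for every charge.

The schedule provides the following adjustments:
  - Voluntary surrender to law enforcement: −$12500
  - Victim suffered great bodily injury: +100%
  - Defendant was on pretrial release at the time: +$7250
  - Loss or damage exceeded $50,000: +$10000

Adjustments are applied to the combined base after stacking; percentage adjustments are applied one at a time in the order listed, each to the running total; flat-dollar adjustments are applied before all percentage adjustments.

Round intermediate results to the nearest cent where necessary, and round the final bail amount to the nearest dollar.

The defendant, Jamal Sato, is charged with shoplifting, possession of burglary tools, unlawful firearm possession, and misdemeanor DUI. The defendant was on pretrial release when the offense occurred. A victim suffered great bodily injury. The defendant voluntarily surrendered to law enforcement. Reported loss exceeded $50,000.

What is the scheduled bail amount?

$80400

Base amounts from the schedule: shoplifting $20100; possession of burglary tools $5350; unlawful firearm possession $2500; misdemeanor DUI $7500.
Stacking rule: sum of all bases. $20100 + $5350 + $2500 + $7500 = $35450.
Voluntary surrender to law enforcement (−$12500 flat): $35450 − $12500 = $22950.
Defendant was on pretrial release at the time (+$7250 flat): $22950 + $7250 = $30200.
Loss or damage exceeded $50,000 (+$10000 flat): $30200 + $10000 = $40200.
Victim suffered great bodily injury (+100%): $40200 × 2 = $80400.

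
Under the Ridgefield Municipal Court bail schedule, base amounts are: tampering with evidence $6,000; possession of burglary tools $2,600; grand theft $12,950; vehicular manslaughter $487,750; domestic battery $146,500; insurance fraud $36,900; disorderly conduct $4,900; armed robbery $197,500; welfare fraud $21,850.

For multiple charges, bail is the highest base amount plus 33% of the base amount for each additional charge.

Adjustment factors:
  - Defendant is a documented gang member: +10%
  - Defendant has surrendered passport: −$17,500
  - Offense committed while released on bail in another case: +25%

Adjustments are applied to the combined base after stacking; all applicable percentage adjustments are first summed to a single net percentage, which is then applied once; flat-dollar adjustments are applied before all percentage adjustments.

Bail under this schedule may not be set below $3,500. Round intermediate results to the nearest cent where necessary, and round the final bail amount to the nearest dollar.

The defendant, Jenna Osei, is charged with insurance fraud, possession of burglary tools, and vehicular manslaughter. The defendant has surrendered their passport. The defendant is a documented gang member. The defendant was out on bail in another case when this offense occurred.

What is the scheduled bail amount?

$652,435

Base amounts from the schedule: insurance fraud $36,900; possession of burglary tools $2,600; vehicular manslaughter $487,750.
Stacking rule: highest base plus 33% of each additional charge. Highest is vehicular manslaughter at $487,750. Additional: $36,900 × 33% = $12,177; $2,600 × 33% = $858. Combined base = $487,750 + $13,035 = $500,785.
Defendant has surrendered passport (−$17,500 flat): $500,785 − $17,500 = $483,285.
Net percentage adjustment: +10% +25% = +35%. $483,285 × 1.35 = $652,434.75.
$652,434.75 is at or above the $3,500 minimum.
Rounded to the nearest dollar: $652,435.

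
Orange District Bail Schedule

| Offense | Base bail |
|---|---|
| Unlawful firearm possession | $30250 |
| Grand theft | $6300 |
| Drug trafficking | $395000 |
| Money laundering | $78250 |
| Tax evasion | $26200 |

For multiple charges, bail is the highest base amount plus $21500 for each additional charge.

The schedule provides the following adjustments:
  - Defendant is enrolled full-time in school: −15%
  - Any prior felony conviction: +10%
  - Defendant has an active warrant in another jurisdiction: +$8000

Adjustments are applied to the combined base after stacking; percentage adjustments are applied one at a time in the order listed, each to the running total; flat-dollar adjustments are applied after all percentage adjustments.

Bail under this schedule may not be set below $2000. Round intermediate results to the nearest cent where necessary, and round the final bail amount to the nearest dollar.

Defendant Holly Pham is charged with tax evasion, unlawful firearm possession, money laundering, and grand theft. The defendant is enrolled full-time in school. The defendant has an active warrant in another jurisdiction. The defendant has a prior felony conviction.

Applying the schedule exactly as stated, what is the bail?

$141471

Base amounts from the schedule: tax evasion $26200; unlawful firearm possession $30250; money laundering $78250; grand theft $6300.
Stacking rule: highest base plus $21500 per additional charge. Highest is money laundering at $78250; 3 additional charges → +$64500. Combined base = $142750.
Defendant is enrolled full-time in school (−15%): $142750 × 0.85 = $121337.50.
Any prior felony conviction (+10%): $121337.50 × 1.1 = $133471.25.
Defendant has an active warrant in another jurisdiction (+$8000 flat): $133471.25 + $8000 = $141471.25.
$141471.25 is at or above the $2000 minimum.
Rounded to the nearest dollar: $141471.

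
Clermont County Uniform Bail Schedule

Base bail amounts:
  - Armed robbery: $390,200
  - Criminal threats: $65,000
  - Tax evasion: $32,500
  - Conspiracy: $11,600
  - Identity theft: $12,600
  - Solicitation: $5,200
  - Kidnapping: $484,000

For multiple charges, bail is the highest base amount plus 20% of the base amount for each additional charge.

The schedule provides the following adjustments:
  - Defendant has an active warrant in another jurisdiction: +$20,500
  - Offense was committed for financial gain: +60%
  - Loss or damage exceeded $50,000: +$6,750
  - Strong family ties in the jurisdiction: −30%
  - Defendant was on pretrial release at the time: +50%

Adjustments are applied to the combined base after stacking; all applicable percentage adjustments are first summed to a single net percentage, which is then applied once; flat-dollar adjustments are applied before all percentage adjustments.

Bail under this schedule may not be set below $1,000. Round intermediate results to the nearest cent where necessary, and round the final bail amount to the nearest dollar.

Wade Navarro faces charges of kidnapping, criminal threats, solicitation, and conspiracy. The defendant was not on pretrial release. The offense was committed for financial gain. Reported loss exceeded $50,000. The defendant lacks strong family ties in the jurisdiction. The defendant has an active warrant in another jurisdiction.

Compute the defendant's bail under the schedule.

$844,176

Base amounts from the schedule: kidnapping $484,000; criminal threats $65,000; solicitation $5,200; conspiracy $11,600.
Stacking rule: highest base plus 20% of each additional charge. Highest is kidnapping at $484,000. Additional: $65,000 × 20% = $13,000; $5,200 × 20% = $1,040; $11,600 × 20% = $2,320. Combined base = $484,000 + $16,360 = $500,360.
Defendant has an active warrant in another jurisdiction (+$20,500 flat): $500,360 + $20,500 = $520,860.
Loss or damage exceeded $50,000 (+$6,750 flat): $520,860 + $6,750 = $527,610.
Offense was committed for financial gain (+60%): $527,610 × 1.6 = $844,176.
$844,176 is at or above the $1,000 minimum.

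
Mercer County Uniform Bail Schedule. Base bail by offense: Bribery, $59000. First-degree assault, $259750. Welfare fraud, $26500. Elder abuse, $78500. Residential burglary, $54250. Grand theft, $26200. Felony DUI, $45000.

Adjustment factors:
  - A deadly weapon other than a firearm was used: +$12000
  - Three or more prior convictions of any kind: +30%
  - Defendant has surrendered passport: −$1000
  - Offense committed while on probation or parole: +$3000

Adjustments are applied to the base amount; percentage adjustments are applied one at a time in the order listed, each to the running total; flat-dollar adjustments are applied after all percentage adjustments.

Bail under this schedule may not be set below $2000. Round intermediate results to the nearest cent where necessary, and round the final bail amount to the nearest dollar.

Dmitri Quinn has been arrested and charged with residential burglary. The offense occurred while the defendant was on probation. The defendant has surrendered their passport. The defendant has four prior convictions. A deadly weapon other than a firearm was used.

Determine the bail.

$84525

Base amounts from the schedule: residential burglary $54250.
Single charge. Combined base = $54250.
Three or more prior convictions of any kind (+30%): $54250 × 1.3 = $70525.
A deadly weapon other than a firearm was used (+$12000 flat): $70525 + $12000 = $82525.
Defendant has surrendered passport (−$1000 flat): $82525 − $1000 = $81525.
Offense committed while on probation or parole (+$3000 flat): $81525 + $3000 = $84525.
$84525 is at or above the $2000 minimum.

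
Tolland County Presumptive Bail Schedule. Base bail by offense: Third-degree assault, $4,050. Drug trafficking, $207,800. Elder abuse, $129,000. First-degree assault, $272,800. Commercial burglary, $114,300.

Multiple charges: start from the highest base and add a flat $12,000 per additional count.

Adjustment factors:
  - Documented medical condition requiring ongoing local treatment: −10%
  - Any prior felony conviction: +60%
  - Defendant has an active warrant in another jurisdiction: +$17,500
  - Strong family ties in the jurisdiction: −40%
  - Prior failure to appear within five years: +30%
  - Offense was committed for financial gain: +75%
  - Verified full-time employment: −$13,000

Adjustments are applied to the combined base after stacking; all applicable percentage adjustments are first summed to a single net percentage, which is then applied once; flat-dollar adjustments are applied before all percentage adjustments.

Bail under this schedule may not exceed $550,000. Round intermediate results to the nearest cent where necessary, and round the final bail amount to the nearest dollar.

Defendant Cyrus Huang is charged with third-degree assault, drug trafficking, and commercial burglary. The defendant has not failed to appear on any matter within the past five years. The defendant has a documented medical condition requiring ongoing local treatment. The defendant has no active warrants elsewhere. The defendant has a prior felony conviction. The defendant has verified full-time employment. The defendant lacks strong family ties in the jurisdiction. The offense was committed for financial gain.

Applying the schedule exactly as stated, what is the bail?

Base amounts from the schedule: third-degree assault $4,050; drug trafficking $207,800; commercial burglary $114,300.
Stacking rule: highest base plus $12,000 per additional charge. Highest is drug trafficking at $207,800; 2 additional charges → +$24,000. Combined base = $231,800.
Verified full-time employment (−$13,000 flat): $231,800 − $13,000 = $218,800.
Net percentage adjustment: −10% +60% +75% = +125%. $218,800 × 2.25 = $492,300.
$492,300 is within the $550,000 maximum.

$492,300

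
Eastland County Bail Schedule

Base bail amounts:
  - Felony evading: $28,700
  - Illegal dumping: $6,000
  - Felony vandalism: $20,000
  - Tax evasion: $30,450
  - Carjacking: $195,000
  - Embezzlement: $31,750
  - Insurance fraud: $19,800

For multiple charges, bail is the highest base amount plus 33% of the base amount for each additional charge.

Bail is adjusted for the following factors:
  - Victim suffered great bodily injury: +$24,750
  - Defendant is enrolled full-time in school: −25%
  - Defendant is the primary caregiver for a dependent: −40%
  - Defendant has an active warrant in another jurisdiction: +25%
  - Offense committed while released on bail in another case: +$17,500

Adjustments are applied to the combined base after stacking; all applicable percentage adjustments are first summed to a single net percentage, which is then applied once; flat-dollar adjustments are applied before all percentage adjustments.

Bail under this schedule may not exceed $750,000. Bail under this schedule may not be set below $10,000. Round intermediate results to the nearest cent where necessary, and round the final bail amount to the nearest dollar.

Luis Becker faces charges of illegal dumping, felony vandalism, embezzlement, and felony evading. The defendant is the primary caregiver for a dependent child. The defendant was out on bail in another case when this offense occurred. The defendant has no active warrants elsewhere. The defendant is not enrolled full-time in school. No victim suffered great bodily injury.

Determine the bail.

$40,381

Base amounts from the schedule: illegal dumping $6,000; felony vandalism $20,000; embezzlement $31,750; felony evading $28,700.
Stacking rule: highest base plus 33% of each additional charge. Highest is embezzlement at $31,750. Additional: $6,000 × 33% = $1,980; $20,000 × 33% = $6,600; $28,700 × 33% = $9,471. Combined base = $31,750 + $18,051 = $49,801.
Offense committed while released on bail in another case (+$17,500 flat): $49,801 + $17,500 = $67,301.
Defendant is the primary caregiver for a dependent (−40%): $67,301 × 0.6 = $40,380.60.
$40,380.60 is within the $750,000 maximum.
$40,380.60 is at or above the $10,000 minimum.
Rounded to the nearest dollar: $40,381.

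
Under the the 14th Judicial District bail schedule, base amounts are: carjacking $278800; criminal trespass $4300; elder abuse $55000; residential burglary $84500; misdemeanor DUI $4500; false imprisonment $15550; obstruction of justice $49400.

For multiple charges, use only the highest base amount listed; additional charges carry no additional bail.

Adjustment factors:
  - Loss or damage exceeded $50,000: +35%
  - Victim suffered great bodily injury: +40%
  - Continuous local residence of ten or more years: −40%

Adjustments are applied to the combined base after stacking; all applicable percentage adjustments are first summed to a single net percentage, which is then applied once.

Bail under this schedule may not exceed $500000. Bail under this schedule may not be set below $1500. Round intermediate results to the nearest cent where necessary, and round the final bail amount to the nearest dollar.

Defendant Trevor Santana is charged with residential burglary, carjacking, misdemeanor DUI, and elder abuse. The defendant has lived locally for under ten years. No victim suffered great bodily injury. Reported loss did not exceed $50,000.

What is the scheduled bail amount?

Base amounts from the schedule: residential burglary $84500; carjacking $278800; misdemeanor DUI $4500; elder abuse $55000.
Stacking rule: use the highest base only. Highest is carjacking at $278800. Combined base = $278800.
No adjustment factors apply to this defendant.
$278800 is within the $500000 maximum.
$278800 is at or above the $1500 minimum.

$278800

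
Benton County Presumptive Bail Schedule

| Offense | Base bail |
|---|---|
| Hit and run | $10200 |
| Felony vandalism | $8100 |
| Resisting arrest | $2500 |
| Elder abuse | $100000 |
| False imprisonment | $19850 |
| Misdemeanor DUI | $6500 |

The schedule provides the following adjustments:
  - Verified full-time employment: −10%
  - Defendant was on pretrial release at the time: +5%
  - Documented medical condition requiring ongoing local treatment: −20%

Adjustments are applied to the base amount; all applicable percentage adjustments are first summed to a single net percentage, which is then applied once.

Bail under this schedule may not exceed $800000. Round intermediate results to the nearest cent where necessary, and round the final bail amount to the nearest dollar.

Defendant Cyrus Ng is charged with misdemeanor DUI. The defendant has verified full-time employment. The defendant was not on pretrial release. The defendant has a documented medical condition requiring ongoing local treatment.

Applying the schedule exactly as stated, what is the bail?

$4550

Base amounts from the schedule: misdemeanor DUI $6500.
Single charge. Combined base = $6500.
Net percentage adjustment: −10% −20% = −30%. $6500 × 0.7 = $4550.
$4550 is within the $800000 maximum.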